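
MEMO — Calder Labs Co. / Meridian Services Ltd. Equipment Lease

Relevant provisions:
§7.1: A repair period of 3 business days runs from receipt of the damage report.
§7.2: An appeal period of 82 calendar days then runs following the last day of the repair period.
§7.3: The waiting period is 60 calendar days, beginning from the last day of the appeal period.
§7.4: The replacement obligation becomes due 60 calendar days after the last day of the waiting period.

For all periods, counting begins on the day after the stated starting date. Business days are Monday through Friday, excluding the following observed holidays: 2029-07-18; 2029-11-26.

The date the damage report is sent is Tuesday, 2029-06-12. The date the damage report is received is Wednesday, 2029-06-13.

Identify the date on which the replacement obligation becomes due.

2030-01-06

The last day of the repair period: counting 3 business days from Wednesday, 2029-06-13 (Jun 14, Jun 15, Jun 18, skipping weekends) reaches Monday, 2029-06-18.
The last day of the appeal period: 82 calendar days after 2029-06-18 is 2029-09-08.
The last day of the waiting period: 2029-09-08 + 60 days = 2029-11-07.
The date on which the replacement obligation becomes due: 2029-11-07 + 60 days = 2030-01-06.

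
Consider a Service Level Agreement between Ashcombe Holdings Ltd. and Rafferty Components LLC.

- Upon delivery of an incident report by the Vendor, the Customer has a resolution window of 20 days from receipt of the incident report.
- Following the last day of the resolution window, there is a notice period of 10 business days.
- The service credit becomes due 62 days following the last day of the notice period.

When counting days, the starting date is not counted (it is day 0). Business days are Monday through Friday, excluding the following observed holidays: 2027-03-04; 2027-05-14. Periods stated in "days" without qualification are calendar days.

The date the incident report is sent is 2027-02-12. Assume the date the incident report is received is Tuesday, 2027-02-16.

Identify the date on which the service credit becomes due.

The last day of the resolution window: 20 calendar days after 2027-02-16 is 2027-03-08.
The last day of the notice period: counting 10 business days from Monday, 2027-03-08 (Mar 9, Mar 10, Mar 11, Mar 12, Mar 15, Mar 16, Mar 17, Mar 18, Mar 19, Mar 22, skipping weekends) reaches Monday, 2027-03-22.
The date on which the service credit becomes due: 2027-03-22 + 62 days = 2027-05-23.

2027-05-23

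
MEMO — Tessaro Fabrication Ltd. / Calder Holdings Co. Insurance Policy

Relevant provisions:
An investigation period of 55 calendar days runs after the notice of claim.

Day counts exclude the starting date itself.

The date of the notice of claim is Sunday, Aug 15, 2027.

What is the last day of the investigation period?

Oct 9, 2027

The last day of the investigation period: 55 calendar days after Aug 15, 2027 is Oct 9, 2027.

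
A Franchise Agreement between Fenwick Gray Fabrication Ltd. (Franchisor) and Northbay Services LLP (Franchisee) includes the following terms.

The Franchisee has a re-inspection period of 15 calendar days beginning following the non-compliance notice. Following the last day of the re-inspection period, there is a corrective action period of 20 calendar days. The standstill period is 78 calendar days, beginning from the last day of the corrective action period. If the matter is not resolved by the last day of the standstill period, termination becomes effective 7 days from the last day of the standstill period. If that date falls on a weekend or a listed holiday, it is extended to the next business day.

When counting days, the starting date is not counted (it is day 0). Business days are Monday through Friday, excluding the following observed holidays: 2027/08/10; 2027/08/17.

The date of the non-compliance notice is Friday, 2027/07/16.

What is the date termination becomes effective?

2027/11/15

The last day of the re-inspection period: 2027/07/16 + 15 days = 2027/07/31.
Adding 20 calendar days to 2027/07/31 gives 2027/08/20, which is the last day of the corrective action period.
The last day of the standstill period: 2027/08/20 + 78 days = 2027/11/06.
The date termination becomes effective: 2027/11/06 + 7 days = 2027/11/13. That falls on a Saturday, so it rolls to the next business day, Monday, 2027/11/15.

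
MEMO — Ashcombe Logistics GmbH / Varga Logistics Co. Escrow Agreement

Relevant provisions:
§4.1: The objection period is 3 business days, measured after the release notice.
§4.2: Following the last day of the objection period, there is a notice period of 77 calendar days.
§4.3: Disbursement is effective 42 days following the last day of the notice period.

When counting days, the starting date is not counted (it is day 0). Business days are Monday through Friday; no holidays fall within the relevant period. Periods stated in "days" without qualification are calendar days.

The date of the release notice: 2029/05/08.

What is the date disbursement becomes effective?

The last day of the objection period: 3 business days after Tuesday, 2029/05/08, skipping weekends — May 9, May 10, May 11 — lands on Friday, 2029/05/11.
The last day of the notice period: 77 calendar days after 2029/05/11 is 2029/07/27.
The date disbursement becomes effective: 42 calendar days after 2029/07/27 is 2029/09/07.

2029/09/07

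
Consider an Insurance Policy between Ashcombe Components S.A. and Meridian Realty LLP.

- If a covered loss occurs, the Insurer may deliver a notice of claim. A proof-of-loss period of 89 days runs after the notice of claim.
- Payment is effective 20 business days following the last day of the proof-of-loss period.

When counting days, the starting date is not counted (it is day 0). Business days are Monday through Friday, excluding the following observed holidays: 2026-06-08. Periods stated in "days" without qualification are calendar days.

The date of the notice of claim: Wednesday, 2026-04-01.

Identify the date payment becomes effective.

The last day of the proof-of-loss period: 2026-04-01 + 89 days = 2026-06-29.
The date payment becomes effective: counting 20 business days from Monday, 2026-06-29 (Jun 30, Jul 1, Jul 2, Jul 3, …, Jul 23, Jul 24, Jul 27, skipping weekends) reaches Monday, 2026-07-27.

2026-07-27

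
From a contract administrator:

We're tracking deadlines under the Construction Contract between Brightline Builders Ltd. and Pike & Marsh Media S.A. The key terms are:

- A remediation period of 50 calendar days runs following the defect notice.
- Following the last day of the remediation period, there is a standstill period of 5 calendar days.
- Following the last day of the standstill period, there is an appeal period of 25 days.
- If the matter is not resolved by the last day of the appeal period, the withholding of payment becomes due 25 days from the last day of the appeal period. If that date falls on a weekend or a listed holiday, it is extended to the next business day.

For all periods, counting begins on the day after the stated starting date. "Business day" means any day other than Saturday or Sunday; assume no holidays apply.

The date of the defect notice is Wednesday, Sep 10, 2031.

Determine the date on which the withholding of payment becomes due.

Dec 24, 2031

The last day of the remediation period: Sep 10, 2031 + 50 days = Oct 30, 2031.
Adding 5 calendar days to Oct 30, 2031 gives Nov 4, 2031, which is the last day of the standstill period.
The last day of the appeal period: Nov 4, 2031 + 25 days = Nov 29, 2031.
The date on which the withholding of payment becomes due: 25 calendar days after Nov 29, 2031 is Dec 24, 2031. Dec 24, 2031 is a Wednesday, so no roll-forward applies.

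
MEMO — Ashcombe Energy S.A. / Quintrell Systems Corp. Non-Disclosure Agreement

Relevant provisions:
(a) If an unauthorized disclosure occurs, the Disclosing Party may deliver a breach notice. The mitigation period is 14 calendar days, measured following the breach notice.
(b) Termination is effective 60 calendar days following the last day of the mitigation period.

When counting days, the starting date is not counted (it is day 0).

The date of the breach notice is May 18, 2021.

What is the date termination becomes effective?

Jul 31, 2021

The last day of the mitigation period: 14 calendar days after May 18, 2021 is Jun 1, 2021.
The date termination becomes effective: Jun 1, 2021 + 60 days = Jul 31, 2021.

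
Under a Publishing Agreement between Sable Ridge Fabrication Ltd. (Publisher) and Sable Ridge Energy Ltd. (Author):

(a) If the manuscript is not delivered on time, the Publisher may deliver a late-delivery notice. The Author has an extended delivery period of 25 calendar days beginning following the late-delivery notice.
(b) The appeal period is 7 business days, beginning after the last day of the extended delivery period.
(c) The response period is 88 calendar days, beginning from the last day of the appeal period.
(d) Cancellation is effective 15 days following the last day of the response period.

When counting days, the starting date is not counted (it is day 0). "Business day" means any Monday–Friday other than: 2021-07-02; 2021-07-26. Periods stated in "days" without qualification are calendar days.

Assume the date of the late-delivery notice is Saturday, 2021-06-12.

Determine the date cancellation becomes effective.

The last day of the extended delivery period: 2021-06-12 + 25 days = 2021-07-07.
From Wednesday, 2021-07-07, 7 business days (Jul 8, Jul 9, Jul 12, Jul 13, Jul 14, Jul 15, Jul 16, skipping weekends) brings us to Friday, 2021-07-16, which is the last day of the appeal period.
The last day of the response period: 2021-07-16 + 88 days = 2021-10-12.
The date cancellation becomes effective: 2021-10-12 + 15 days = 2021-10-27.

2021-10-27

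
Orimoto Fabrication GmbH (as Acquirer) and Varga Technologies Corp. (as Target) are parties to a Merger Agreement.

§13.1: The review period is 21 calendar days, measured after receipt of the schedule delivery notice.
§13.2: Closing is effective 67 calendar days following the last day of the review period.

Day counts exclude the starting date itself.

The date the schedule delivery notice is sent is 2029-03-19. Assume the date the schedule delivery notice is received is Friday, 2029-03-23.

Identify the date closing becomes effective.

2029-06-19

The last day of the review period: 21 calendar days after 2029-03-23 is 2029-04-13.
The date closing becomes effective: 67 calendar days after 2029-04-13 is 2029-06-19.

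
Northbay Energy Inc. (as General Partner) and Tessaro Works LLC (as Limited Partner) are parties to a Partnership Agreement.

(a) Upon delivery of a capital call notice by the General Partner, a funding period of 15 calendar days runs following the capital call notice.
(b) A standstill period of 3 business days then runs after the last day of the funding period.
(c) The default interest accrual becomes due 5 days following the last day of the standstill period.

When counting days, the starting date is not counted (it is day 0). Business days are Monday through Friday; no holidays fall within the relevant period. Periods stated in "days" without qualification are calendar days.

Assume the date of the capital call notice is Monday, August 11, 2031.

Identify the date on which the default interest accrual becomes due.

September 3, 2031

The last day of the funding period: 15 calendar days after August 11, 2031 is August 26, 2031.
The last day of the standstill period: 3 business days after Tuesday, August 26, 2031, skipping weekends — Aug 27, Aug 28, Aug 29 — lands on Friday, August 29, 2031.
The date on which the default interest accrual becomes due: August 29, 2031 + 5 days = September 3, 2031.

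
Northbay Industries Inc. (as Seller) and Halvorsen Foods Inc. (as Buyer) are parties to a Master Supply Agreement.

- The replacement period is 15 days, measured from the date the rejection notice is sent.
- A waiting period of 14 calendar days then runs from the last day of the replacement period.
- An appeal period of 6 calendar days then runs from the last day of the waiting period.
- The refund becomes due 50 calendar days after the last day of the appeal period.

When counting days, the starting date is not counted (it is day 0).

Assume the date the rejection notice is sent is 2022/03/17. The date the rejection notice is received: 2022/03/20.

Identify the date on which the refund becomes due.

2022/06/10

The last day of the replacement period: 2022/03/17 + 15 days = 2022/04/01.
The last day of the waiting period: 2022/04/01 + 14 days = 2022/04/15.
Adding 6 calendar days to 2022/04/15 gives 2022/04/21, which is the last day of the appeal period.
The date on which the refund becomes due: 50 calendar days after 2022/04/21 is 2022/06/10.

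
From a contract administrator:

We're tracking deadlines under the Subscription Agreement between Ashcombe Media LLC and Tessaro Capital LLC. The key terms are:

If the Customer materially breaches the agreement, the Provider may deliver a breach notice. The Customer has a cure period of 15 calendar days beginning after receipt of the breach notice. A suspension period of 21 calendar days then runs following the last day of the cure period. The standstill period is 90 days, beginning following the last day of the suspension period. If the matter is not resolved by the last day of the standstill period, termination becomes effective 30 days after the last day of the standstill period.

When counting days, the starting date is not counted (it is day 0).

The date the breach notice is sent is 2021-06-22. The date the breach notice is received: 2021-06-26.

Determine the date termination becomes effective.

2021-11-29

The last day of the cure period: 2021-06-26 + 15 days = 2021-07-11.
The last day of the suspension period: 21 calendar days after 2021-07-11 is 2021-08-01.
The last day of the standstill period: 90 calendar days after 2021-08-01 is 2021-10-30.
Adding 30 calendar days to 2021-10-30 gives 2021-11-29, which is the date termination becomes effective.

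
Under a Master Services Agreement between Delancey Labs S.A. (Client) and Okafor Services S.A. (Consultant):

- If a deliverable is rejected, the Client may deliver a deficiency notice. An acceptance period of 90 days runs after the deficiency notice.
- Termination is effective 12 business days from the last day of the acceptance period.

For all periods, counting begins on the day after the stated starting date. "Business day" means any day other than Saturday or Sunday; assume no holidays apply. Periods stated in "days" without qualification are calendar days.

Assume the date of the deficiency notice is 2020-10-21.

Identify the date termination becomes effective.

2021-02-04

The last day of the acceptance period: 2020-10-21 + 90 days = 2021-01-19.
The date termination becomes effective: counting 12 business days from Tuesday, 2021-01-19 (Jan 20, Jan 21, Jan 22, Jan 25, …, Feb 2, Feb 3, Feb 4, skipping weekends) reaches Thursday, 2021-02-04.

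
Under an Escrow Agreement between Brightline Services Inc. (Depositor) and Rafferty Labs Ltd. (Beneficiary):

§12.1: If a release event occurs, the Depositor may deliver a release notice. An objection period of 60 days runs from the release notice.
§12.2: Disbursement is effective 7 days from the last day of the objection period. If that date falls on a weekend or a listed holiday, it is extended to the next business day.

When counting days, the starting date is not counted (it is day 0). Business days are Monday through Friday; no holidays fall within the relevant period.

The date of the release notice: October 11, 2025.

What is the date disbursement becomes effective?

The last day of the objection period: 60 calendar days after October 11, 2025 is December 10, 2025.
The date disbursement becomes effective: 7 calendar days after December 10, 2025 is December 17, 2025. December 17, 2025 is a Wednesday, so no roll-forward applies.

December 17, 2025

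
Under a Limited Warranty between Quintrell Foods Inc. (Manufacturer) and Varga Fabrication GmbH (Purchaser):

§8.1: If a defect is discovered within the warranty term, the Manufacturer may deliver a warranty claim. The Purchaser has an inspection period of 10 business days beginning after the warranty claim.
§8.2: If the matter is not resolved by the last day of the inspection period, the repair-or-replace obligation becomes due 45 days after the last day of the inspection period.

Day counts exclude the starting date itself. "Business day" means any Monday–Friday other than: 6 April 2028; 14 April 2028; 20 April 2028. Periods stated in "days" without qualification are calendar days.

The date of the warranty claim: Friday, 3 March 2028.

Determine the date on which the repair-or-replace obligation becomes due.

1 May 2028

The last day of the inspection period: counting 10 business days from Friday, 3 March 2028 (Mar 6, Mar 7, Mar 8, Mar 9, Mar 10, Mar 13, Mar 14, Mar 15, Mar 16, Mar 17, skipping weekends) reaches Friday, 17 March 2028.
Adding 45 calendar days to 17 March 2028 gives 1 May 2028, which is the date on which the repair-or-replace obligation becomes due.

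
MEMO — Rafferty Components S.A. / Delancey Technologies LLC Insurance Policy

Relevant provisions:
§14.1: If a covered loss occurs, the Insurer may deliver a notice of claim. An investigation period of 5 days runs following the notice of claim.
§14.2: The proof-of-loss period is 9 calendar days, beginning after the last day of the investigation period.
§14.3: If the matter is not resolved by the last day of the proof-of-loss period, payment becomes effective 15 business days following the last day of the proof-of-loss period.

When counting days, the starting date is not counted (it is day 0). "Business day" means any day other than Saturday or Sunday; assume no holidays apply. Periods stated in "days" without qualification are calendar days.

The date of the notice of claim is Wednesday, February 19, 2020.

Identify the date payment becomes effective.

The last day of the investigation period: February 19, 2020 + 5 days = February 24, 2020.
The last day of the proof-of-loss period: 9 calendar days after February 24, 2020 is March 4, 2020.
The date payment becomes effective: 15 business days after Wednesday, March 4, 2020, skipping weekends — Mar 5, Mar 6, Mar 9, Mar 10, …, Mar 23, Mar 24, Mar 25 — lands on Wednesday, March 25, 2020.

March 25, 2020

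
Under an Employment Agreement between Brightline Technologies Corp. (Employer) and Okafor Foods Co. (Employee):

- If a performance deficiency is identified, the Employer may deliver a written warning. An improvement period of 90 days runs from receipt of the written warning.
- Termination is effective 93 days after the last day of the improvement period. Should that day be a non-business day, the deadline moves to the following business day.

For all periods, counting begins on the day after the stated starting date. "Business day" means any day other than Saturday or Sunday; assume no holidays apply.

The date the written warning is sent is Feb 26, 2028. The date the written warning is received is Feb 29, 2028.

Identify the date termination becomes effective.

Aug 30, 2028

Adding 90 calendar days to Feb 29, 2028 gives May 29, 2028, which is the last day of the improvement period.
The date termination becomes effective: May 29, 2028 + 93 days = Aug 30, 2028. Aug 30, 2028 is a Wednesday, so no roll-forward applies.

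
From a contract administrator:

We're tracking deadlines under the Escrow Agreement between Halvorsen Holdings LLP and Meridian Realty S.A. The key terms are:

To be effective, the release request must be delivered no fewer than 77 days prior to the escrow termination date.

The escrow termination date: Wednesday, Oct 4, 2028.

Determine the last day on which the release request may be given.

Oct 4, 2028 minus 77 days is Jul 19, 2028.

Jul 19, 2028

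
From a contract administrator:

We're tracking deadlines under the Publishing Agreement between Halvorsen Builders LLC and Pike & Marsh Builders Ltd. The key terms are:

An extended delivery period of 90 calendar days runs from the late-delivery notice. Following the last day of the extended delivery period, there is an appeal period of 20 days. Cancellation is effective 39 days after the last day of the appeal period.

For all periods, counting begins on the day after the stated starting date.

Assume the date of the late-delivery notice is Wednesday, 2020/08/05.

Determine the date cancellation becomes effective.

The last day of the extended delivery period: 90 calendar days after 2020/08/05 is 2020/11/03.
The last day of the appeal period: 2020/11/03 + 20 days = 2020/11/23.
Adding 39 calendar days to 2020/11/23 gives 2021/01/01, which is the date cancellation becomes effective.

2021/01/01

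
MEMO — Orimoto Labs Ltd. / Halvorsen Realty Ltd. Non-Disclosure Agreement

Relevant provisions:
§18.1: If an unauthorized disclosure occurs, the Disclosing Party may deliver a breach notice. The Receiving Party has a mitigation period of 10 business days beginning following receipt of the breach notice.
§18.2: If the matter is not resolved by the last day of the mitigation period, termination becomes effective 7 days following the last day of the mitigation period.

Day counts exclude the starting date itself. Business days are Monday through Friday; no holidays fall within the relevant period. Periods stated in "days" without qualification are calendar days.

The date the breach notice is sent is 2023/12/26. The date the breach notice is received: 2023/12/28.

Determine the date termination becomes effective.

2024/01/18

From Thursday, 2023/12/28, 10 business days (Dec 29, Jan 1, Jan 2, Jan 3, Jan 4, Jan 5, Jan 8, Jan 9, Jan 10, Jan 11, skipping weekends) brings us to Thursday, 2024/01/11, which is the last day of the mitigation period.
Adding 7 calendar days to 2024/01/11 gives 2024/01/18, which is the date termination becomes effective.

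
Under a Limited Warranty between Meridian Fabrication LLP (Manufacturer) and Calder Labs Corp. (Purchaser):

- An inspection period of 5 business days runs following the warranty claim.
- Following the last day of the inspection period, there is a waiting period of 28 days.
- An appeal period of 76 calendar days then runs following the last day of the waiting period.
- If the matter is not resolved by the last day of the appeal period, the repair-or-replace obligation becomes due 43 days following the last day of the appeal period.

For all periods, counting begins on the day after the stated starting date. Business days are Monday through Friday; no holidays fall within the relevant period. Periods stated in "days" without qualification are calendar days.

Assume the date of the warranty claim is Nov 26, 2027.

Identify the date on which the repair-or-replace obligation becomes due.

Apr 28, 2028

The last day of the inspection period: counting 5 business days from Friday, Nov 26, 2027 (Nov 29, Nov 30, Dec 1, Dec 2, Dec 3, skipping weekends) reaches Friday, Dec 3, 2027.
The last day of the waiting period: 28 calendar days after Dec 3, 2027 is Dec 31, 2027.
The last day of the appeal period: 76 calendar days after Dec 31, 2027 is Mar 16, 2028.
The date on which the repair-or-replace obligation becomes due: 43 calendar days after Mar 16, 2028 is Apr 28, 2028.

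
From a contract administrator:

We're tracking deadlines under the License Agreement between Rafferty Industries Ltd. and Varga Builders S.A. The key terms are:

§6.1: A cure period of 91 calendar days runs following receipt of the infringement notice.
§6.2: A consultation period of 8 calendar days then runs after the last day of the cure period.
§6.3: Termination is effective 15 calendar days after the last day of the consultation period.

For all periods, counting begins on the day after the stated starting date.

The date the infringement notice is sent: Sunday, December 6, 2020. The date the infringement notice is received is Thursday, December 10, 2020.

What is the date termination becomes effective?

April 3, 2021

Adding 91 calendar days to December 10, 2020 gives March 11, 2021, which is the last day of the cure period.
The last day of the consultation period: 8 calendar days after March 11, 2021 is March 19, 2021.
Adding 15 calendar days to March 19, 2021 gives April 3, 2021, which is the date termination becomes effective.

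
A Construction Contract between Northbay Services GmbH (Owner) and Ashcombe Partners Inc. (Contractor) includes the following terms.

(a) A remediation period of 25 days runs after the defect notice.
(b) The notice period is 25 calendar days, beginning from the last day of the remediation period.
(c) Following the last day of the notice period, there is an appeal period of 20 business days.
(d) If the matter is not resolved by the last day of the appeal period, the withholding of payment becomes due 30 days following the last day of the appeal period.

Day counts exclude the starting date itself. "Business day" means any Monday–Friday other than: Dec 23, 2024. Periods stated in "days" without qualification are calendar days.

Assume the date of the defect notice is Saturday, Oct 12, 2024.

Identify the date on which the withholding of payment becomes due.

The last day of the remediation period: Oct 12, 2024 + 25 days = Nov 6, 2024.
The last day of the notice period: Nov 6, 2024 + 25 days = Dec 1, 2024.
From Sunday, Dec 1, 2024, 20 business days (Dec 2, Dec 3, Dec 4, Dec 5, …, Dec 26, Dec 27, Dec 30, skipping weekends and the listed holiday on Dec 23) brings us to Monday, Dec 30, 2024, which is the last day of the appeal period.
The date on which the withholding of payment becomes due: Dec 30, 2024 + 30 days = Jan 29, 2025.

Jan 29, 2025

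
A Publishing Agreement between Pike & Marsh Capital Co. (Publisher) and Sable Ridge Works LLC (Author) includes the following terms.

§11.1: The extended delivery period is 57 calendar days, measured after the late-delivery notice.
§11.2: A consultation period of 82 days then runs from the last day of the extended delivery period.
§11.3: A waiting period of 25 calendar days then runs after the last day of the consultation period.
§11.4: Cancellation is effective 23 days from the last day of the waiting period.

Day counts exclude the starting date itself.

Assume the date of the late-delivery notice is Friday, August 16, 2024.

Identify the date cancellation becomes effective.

February 19, 2025

Adding 57 calendar days to August 16, 2024 gives October 12, 2024, which is the last day of the extended delivery period.
Adding 82 calendar days to October 12, 2024 gives January 2, 2025, which is the last day of the consultation period.
The last day of the waiting period: 25 calendar days after January 2, 2025 is January 27, 2025.
The date cancellation becomes effective: 23 calendar days after January 27, 2025 is February 19, 2025.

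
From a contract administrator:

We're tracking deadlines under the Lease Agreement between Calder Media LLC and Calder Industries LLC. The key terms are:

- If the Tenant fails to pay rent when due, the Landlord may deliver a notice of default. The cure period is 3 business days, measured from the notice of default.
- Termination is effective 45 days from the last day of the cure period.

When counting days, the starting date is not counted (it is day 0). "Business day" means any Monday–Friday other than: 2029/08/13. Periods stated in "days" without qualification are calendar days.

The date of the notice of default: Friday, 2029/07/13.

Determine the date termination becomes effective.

2029/09/01

From Friday, 2029/07/13, 3 business days (Jul 16, Jul 17, Jul 18, skipping weekends) brings us to Wednesday, 2029/07/18, which is the last day of the cure period.
Adding 45 calendar days to 2029/07/18 gives 2029/09/01, which is the date termination becomes effective.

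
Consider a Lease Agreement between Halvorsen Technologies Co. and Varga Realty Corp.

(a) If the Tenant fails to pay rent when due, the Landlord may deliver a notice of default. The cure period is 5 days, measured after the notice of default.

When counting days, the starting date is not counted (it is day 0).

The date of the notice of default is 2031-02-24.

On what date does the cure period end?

The last day of the cure period: 5 calendar days after 2031-02-24 is 2031-03-01.

2031-03-01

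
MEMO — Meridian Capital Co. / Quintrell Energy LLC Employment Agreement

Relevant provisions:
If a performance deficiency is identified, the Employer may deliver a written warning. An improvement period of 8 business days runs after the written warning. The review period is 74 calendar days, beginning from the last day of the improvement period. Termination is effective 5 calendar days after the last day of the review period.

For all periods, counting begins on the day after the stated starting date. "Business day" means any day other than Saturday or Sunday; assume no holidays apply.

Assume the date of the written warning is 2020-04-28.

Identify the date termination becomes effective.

The last day of the improvement period: 8 business days after Tuesday, 2020-04-28, skipping weekends — Apr 29, Apr 30, May 1, May 4, May 5, May 6, May 7, May 8 — lands on Friday, 2020-05-08.
The last day of the review period: 2020-05-08 + 74 days = 2020-07-21.
Adding 5 calendar days to 2020-07-21 gives 2020-07-26, which is the date termination becomes effective.

2020-07-26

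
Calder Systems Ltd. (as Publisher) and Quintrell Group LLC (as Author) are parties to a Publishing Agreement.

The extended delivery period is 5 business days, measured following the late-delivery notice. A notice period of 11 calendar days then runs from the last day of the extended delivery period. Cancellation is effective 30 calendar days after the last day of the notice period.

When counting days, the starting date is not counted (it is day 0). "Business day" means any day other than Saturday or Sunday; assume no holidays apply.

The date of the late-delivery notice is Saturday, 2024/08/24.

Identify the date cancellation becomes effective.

2024/10/10

The last day of the extended delivery period: 5 business days after Saturday, 2024/08/24, skipping weekends — Aug 26, Aug 27, Aug 28, Aug 29, Aug 30 — lands on Friday, 2024/08/30.
Adding 11 calendar days to 2024/08/30 gives 2024/09/10, which is the last day of the notice period.
The date cancellation becomes effective: 30 calendar days after 2024/09/10 is 2024/10/10.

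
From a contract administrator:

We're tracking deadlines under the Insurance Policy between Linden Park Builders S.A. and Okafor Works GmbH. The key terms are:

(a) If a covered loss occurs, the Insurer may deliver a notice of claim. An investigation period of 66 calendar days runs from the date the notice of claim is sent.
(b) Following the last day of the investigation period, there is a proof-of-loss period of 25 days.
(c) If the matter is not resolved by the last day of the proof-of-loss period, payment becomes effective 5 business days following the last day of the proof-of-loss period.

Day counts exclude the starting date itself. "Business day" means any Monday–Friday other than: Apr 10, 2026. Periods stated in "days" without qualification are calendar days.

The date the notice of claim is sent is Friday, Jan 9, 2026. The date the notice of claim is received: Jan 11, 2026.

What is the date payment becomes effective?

Apr 17, 2026

The last day of the investigation period: Jan 9, 2026 + 66 days = Mar 16, 2026.
Adding 25 calendar days to Mar 16, 2026 gives Apr 10, 2026, which is the last day of the proof-of-loss period.
The date payment becomes effective: 5 business days after Friday, Apr 10, 2026, skipping weekends — Apr 13, Apr 14, Apr 15, Apr 16, Apr 17 — lands on Friday, Apr 17, 2026.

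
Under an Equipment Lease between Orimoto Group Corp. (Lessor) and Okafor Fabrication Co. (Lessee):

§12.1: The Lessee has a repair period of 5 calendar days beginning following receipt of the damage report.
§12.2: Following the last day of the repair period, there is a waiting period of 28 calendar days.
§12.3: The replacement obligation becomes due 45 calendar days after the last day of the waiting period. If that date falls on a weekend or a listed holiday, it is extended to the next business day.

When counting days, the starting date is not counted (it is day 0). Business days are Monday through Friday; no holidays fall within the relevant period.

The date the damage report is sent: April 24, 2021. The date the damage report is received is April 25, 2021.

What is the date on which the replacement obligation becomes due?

The last day of the repair period: 5 calendar days after April 25, 2021 is April 30, 2021.
Adding 28 calendar days to April 30, 2021 gives May 28, 2021, which is the last day of the waiting period.
Adding 45 calendar days to May 28, 2021 gives July 12, 2021, which is the date on which the replacement obligation becomes due. July 12, 2021 is a Monday, so no roll-forward applies.

July 12, 2021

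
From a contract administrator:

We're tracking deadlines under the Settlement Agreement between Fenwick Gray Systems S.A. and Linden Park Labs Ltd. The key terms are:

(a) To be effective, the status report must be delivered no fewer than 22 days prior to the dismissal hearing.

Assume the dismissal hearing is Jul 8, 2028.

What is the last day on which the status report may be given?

Jun 16, 2028

Jul 8, 2028 minus 22 days is Jun 16, 2028.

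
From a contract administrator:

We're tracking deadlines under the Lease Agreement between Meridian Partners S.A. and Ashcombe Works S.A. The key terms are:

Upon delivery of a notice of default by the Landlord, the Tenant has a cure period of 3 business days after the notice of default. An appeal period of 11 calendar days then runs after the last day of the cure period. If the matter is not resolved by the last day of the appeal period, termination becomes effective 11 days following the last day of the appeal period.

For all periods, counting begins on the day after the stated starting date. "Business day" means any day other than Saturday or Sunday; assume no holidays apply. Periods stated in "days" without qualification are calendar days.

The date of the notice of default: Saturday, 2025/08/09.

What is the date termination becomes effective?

2025/09/04

From Saturday, 2025/08/09, 3 business days (Aug 11, Aug 12, Aug 13, skipping weekends) brings us to Wednesday, 2025/08/13, which is the last day of the cure period.
The last day of the appeal period: 11 calendar days after 2025/08/13 is 2025/08/24.
Adding 11 calendar days to 2025/08/24 gives 2025/09/04, which is the date termination becomes effective.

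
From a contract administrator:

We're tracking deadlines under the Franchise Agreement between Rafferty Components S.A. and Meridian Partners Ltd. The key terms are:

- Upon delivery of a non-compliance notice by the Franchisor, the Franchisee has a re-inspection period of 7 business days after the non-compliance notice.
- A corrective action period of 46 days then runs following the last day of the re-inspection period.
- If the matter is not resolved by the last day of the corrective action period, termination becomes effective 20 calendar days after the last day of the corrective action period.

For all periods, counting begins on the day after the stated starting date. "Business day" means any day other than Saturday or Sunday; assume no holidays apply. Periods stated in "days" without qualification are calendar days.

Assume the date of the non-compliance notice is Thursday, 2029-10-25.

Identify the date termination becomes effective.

2030-01-10

The last day of the re-inspection period: counting 7 business days from Thursday, 2029-10-25 (Oct 26, Oct 29, Oct 30, Oct 31, Nov 1, Nov 2, Nov 5, skipping weekends) reaches Monday, 2029-11-05.
The last day of the corrective action period: 46 calendar days after 2029-11-05 is 2029-12-21.
The date termination becomes effective: 20 calendar days after 2029-12-21 is 2030-01-10.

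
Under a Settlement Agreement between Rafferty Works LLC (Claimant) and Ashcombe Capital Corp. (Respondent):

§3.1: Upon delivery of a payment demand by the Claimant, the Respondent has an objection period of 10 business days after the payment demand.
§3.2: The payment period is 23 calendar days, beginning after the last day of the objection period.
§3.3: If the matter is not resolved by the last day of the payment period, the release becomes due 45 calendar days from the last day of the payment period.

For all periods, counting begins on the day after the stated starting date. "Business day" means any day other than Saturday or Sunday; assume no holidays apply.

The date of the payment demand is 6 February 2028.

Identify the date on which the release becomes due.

The last day of the objection period: counting 10 business days from Sunday, 6 February 2028 (Feb 7, Feb 8, Feb 9, Feb 10, Feb 11, Feb 14, Feb 15, Feb 16, Feb 17, Feb 18, skipping weekends) reaches Friday, 18 February 2028.
The last day of the payment period: 18 February 2028 + 23 days = 12 March 2028.
Adding 45 calendar days to 12 March 2028 gives 26 April 2028, which is the date on which the release becomes due.

26 April 2028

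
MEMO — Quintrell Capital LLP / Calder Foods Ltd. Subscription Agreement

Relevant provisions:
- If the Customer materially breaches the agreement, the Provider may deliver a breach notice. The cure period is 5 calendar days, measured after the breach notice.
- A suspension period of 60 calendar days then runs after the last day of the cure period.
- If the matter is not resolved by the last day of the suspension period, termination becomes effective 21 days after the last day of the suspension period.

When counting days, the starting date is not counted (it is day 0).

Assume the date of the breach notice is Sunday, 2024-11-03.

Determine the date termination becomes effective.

The last day of the cure period: 5 calendar days after 2024-11-03 is 2024-11-08.
Adding 60 calendar days to 2024-11-08 gives 2025-01-07, which is the last day of the suspension period.
The date termination becomes effective: 2025-01-07 + 21 days = 2025-01-28.

2025-01-28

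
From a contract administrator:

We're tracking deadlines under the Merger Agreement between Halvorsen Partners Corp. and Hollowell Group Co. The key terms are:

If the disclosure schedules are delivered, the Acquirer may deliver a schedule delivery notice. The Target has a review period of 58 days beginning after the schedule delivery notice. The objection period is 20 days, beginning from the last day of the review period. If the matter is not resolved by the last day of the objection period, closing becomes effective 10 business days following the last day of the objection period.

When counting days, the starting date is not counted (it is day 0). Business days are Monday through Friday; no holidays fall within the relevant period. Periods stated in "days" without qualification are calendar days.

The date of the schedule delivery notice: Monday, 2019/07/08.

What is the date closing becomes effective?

2019/10/08

The last day of the review period: 2019/07/08 + 58 days = 2019/09/04.
The last day of the objection period: 2019/09/04 + 20 days = 2019/09/24.
The date closing becomes effective: counting 10 business days from Tuesday, 2019/09/24 (Sep 25, Sep 26, Sep 27, Sep 30, Oct 1, Oct 2, Oct 3, Oct 4, Oct 7, Oct 8, skipping weekends) reaches Tuesday, 2019/10/08.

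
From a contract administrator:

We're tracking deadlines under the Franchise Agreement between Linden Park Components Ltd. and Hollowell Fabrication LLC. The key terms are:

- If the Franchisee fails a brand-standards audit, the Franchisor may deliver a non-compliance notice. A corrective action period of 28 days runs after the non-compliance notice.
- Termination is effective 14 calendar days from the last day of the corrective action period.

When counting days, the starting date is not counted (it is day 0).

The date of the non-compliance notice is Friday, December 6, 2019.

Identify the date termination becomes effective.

Adding 28 calendar days to December 6, 2019 gives January 3, 2020, which is the last day of the corrective action period.
The date termination becomes effective: 14 calendar days after January 3, 2020 is January 17, 2020.

January 17, 2020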